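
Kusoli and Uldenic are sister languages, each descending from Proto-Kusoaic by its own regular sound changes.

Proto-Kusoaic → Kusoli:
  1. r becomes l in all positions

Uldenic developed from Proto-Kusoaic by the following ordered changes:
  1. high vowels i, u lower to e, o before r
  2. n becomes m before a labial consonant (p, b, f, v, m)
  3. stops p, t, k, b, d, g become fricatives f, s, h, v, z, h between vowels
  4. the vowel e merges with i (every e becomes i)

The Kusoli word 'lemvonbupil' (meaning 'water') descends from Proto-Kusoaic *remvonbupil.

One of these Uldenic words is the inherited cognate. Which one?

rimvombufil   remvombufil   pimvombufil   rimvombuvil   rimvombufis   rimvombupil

rimvombufil

Uldenic: *remvonbupil
  remvonbupil (rule 1 does not apply)
  remvonbupil → remvombupil   [nasal place assimilation]
  remvombupil → remvombufil   [intervocalic lenition]
  remvombufil → rimvombufil   [vowel merger]
  giving Uldenic rimvombufil.
The other candidates each miss or misapply at least one Uldenic change.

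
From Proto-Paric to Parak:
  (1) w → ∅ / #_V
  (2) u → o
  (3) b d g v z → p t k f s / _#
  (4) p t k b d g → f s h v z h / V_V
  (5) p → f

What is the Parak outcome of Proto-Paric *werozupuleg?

erozofolek

Parak: start from *werozupuleg.
  rule 1 (glide loss): werozupuleg → erozupuleg
  rule 2 (vowel merger): erozupuleg → erozopoleg
  rule 3 (final devoicing): erozopoleg → erozopolek
  rule 4 (intervocalic lenition): erozopolek → erozofolek
  rule 5: no change — erozofolek
  ⇒ Parak erozofolek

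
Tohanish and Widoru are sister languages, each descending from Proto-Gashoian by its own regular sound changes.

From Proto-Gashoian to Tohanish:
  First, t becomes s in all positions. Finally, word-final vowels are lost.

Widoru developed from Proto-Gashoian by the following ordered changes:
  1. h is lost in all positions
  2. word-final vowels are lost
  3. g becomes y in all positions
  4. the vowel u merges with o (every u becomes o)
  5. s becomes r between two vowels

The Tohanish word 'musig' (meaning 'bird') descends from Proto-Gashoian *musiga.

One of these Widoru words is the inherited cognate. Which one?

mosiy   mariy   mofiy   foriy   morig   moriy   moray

Widoru: start from *musiga.
  rule 1: no change — musiga
  rule 2 (apocope): musiga → musig
  rule 3 (unconditioned shift): musig → musiy
  rule 4 (vowel merger): musiy → mosiy
  rule 5 (rhotacism): mosiy → moriy
  ⇒ Widoru moriy
Only 'moriy' matches the regular Widoru development of *musiga.

moriy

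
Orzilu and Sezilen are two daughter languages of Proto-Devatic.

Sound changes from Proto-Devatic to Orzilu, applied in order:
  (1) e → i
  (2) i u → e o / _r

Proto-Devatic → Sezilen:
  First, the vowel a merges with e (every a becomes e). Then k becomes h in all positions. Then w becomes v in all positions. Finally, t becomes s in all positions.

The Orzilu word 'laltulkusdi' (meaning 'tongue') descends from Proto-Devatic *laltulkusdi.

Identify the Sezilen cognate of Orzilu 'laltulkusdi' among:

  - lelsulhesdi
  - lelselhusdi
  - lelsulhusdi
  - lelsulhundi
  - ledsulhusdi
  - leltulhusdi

Sezilen: *laltulkusdi > leltulkusdi > leltulhusdi > lelsulhusdi  (by vowel merger, unconditioned shift, unconditioned shift)

lelsulhusdi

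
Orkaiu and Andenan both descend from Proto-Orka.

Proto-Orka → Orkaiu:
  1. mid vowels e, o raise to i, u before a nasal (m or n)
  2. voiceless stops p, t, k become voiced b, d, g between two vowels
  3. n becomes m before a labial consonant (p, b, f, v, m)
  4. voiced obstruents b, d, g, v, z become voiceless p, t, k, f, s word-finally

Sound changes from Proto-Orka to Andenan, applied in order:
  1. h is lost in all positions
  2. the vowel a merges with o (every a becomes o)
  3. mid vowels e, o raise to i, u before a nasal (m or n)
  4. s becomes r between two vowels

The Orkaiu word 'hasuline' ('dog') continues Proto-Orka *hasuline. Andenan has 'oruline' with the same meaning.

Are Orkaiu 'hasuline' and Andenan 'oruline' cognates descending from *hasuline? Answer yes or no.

yes

Derive the expected Andenan reflex of *hasuline:
Andenan: *hasuline
  hasuline → asuline   [h-loss]
  asuline → osuline   [vowel merger]
  osuline (rule 3 does not apply)
  osuline → oruline   [rhotacism]
  giving Andenan oruline.
Andenan 'oruline' matches the regular reflex exactly, so the pair is cognate.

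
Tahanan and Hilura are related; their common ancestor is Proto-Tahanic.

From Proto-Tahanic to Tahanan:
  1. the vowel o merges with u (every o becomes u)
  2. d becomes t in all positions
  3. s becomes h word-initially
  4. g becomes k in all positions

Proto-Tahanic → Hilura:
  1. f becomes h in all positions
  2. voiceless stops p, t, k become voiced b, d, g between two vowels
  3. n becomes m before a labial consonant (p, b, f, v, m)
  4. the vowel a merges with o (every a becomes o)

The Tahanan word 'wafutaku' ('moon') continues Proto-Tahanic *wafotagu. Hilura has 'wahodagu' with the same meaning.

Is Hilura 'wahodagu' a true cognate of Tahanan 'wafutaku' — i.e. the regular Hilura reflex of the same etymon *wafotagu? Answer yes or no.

Derive the expected Hilura reflex of *wafotagu:
Hilura: *wafotagu
  wafotagu → wahotagu   [unconditioned shift]
  wahotagu → wahodagu   [intervocalic voicing]
  wahodagu (rule 3 does not apply)
  wahodagu → wohodogu   [vowel merger]
  giving Hilura wohodogu.
The regular Hilura reflex would be 'wohodogu', but the attested form is 'wahodagu'. The correspondence is irregular, so they are not cognates (the Hilura form has a different source).

no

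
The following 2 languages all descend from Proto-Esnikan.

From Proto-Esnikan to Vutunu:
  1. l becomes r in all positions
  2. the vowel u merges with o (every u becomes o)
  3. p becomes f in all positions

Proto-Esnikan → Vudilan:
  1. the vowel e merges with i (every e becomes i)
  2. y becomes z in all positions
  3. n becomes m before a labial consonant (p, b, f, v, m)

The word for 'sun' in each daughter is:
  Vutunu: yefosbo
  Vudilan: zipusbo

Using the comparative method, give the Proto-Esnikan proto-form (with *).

*yepusbo

Position 1: Vutunu has y, Vudilan has z. Vutunu preserves y here (none of its changes turn any other segment into y), so the proto-segment is *y.
Position 4: Vutunu has o, Vudilan has u. Vudilan preserves u here (none of its changes turn any other segment into u), so the proto-segment is *u.
Position 3: Vutunu has f, Vudilan has p. Vudilan preserves p here (none of its changes turn any other segment into p), so the proto-segment is *p.
Continuing position by position gives *yepusbo; check it forward:
Vutunu: start from *yepusbo.
  rule 1: no change — yepusbo
  rule 2 (vowel merger): yepusbo → yeposbo
  rule 3 (unconditioned shift): yeposbo → yefosbo
  ⇒ Vutunu yefosbo
Vudilan: *yepusbo > yipusbo > zipusbo  (by vowel merger, unconditioned shift)
No other proto-form is consistent with every reflex, so the reconstruction is *yepusbo.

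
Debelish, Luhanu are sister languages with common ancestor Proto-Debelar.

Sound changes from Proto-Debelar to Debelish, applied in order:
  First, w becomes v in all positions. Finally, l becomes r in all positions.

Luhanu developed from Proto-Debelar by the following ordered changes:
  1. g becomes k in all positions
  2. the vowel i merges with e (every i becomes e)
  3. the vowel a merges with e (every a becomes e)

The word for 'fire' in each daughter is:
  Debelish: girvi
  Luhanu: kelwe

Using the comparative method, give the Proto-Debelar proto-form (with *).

Position 4: Debelish has v, Luhanu has w. Luhanu preserves w here (none of its changes turn any other segment into w), so the proto-segment is *w.
Position 3: Debelish has r, Luhanu has l. Luhanu preserves l here (none of its changes turn any other segment into l), so the proto-segment is *l.
Position 5: Debelish has i, Luhanu has e. Debelish preserves i here (none of its changes turn any other segment into i), so the proto-segment is *i.
This points to *gilwi. Verify forward in each daughter:
Debelish: start from *gilwi.
  rule 1 (unconditioned shift): gilwi → gilvi
  rule 2 (unconditioned shift): gilvi → girvi
  ⇒ Debelish girvi
Luhanu: *gilwi
  gilwi → kilwi   [unconditioned shift]
  kilwi → kelwe   [vowel merger]
  kelwe (rule 3 does not apply)
  giving Luhanu kelwe.
No other proto-form is consistent with every reflex, so the reconstruction is *gilwi.

*gilwi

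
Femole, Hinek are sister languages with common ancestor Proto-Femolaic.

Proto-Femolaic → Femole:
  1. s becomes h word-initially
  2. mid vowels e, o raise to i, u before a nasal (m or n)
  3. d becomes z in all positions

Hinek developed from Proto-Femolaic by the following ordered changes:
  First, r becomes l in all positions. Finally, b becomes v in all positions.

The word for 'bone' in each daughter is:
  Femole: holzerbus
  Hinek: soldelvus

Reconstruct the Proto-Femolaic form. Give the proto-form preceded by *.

*solderbus

Position 6: Femole has r, Hinek has l. Femole preserves r here (none of its changes turn any other segment into r), so the proto-segment is *r.
Position 7: Femole has b, Hinek has v. Femole preserves b here (none of its changes turn any other segment into b), so the proto-segment is *b.
Position 1: Femole has h, Hinek has s. Hinek preserves s here (none of its changes turn any other segment into s), so the proto-segment is *s.
Continuing position by position gives *solderbus; check it forward:
Femole: *solderbus > holderbus > holzerbus  (by debuccalisation, unconditioned shift)
Hinek: *solderbus > soldelbus > soldelvus  (by unconditioned shift, unconditioned shift)
Only *solderbus yields all of Femole holzerbus, Hinek soldelvus.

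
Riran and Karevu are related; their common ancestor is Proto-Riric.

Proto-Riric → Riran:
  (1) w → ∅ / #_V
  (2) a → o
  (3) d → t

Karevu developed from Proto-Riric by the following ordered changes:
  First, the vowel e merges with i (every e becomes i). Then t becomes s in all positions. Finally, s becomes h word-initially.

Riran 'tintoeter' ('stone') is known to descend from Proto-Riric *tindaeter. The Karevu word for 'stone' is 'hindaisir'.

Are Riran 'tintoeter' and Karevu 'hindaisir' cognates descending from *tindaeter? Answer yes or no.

Derive the expected Karevu reflex of *tindaeter:
Karevu: *tindaeter
  tindaeter → tindaitir   [vowel merger]
  tindaitir → sindaisir   [unconditioned shift]
  sindaisir → hindaisir   [debuccalisation]
  giving Karevu hindaisir.
Karevu 'hindaisir' matches the regular reflex exactly, so the pair is cognate.

yes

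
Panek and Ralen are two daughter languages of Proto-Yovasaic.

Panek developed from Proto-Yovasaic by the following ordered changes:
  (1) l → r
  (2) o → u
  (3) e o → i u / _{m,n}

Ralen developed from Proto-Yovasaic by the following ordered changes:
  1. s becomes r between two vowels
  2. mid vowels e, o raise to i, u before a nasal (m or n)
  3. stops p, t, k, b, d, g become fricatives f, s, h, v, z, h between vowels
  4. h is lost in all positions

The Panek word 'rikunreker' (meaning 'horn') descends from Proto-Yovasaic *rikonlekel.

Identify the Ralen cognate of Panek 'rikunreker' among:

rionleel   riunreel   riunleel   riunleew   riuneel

Ralen: start from *rikonlekel.
  rule 1: no change — rikonlekel
  rule 2 (pre-nasal raising): rikonlekel → rikunlekel
  rule 3 (intervocalic lenition): rikunlekel → rihunlehel
  rule 4 (h-loss): rihunlehel → riunleel
  ⇒ Ralen riunleel
Among the options, 'riunleel' alone shows every Ralen change applied in order.

riunleel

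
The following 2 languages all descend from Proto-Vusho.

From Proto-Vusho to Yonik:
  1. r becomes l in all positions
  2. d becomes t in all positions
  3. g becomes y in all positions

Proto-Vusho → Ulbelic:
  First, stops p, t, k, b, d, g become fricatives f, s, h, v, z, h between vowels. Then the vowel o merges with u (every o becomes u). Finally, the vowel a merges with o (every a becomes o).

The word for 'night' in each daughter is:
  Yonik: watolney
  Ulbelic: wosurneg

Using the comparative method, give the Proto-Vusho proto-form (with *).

Position 8: Yonik has y, Ulbelic has g. Ulbelic preserves g here (none of its changes turn any other segment into g), so the proto-segment is *g.
Position 4: Yonik has o, Ulbelic has u. Yonik preserves o here (none of its changes turn any other segment into o), so the proto-segment is *o.
Position 2: Yonik has a, Ulbelic has o. Yonik preserves a here (none of its changes turn any other segment into a), so the proto-segment is *a.
This points to *watorneg. Verify forward in each daughter:
Yonik: start from *watorneg.
  rule 1 (unconditioned shift): watorneg → watolneg
  rule 2: no change — watolneg
  rule 3 (unconditioned shift): watolneg → watolney
  ⇒ Yonik watolney
Ulbelic: *watorneg
  watorneg → wasorneg   [intervocalic lenition]
  wasorneg → wasurneg   [vowel merger]
  wasurneg → wosurneg   [vowel merger]
  giving Ulbelic wosurneg.
Only *watorneg yields all of Yonik watolney, Ulbelic wosurneg.

*watorneg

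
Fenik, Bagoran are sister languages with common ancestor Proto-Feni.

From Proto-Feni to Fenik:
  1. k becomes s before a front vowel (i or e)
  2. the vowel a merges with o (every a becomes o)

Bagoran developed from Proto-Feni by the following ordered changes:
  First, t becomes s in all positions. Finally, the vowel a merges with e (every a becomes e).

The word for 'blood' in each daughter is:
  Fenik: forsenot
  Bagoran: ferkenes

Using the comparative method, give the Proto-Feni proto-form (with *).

*farkenat

Position 2: Fenik has o, Bagoran has e. Taking the neighbouring segments as reconstructed: Fenik o could go back to *a or *o; Bagoran e could go back to *a or *e — the one source consistent with every daughter is *a.
Position 7: Fenik has o, Bagoran has e. Taking the neighbouring segments as reconstructed: Fenik o could go back to *a or *o; Bagoran e could go back to *a or *e — the one source consistent with every daughter is *a.
Position 8: Fenik has t, Bagoran has s. Fenik preserves t here (none of its changes turn any other segment into t), so the proto-segment is *t.
This points to *farkenat. Verify forward in each daughter:
Fenik: *farkenat
  farkenat → farsenat   [palatalisation]
  farsenat → forsenot   [vowel merger]
  giving Fenik forsenot.
Bagoran: *farkenat
  farkenat → farkenas   [unconditioned shift]
  farkenas → ferkenes   [vowel merger]
  giving Bagoran ferkenes.
Only *farkenat yields all of Fenik forsenot, Bagoran ferkenes.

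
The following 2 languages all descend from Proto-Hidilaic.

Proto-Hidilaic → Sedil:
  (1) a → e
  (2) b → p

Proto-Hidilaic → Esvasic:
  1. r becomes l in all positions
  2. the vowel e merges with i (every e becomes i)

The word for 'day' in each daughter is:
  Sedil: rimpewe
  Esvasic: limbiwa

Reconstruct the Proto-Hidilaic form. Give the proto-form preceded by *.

Position 4: Sedil has p, Esvasic has b. Esvasic preserves b here (none of its changes turn any other segment into b), so the proto-segment is *b.
Position 1: Sedil has r, Esvasic has l. Sedil preserves r here (none of its changes turn any other segment into r), so the proto-segment is *r.
Continuing position by position gives *rimbewa; check it forward:
Sedil: *rimbewa
  rimbewa → rimbewe   [vowel merger]
  rimbewe → rimpewe   [unconditioned shift]
  giving Sedil rimpewe.
Esvasic: *rimbewa
  rimbewa → limbewa   [unconditioned shift]
  limbewa → limbiwa   [vowel merger]
  giving Esvasic limbiwa.
No other proto-form is consistent with every reflex, so the reconstruction is *rimbewa.

*rimbewa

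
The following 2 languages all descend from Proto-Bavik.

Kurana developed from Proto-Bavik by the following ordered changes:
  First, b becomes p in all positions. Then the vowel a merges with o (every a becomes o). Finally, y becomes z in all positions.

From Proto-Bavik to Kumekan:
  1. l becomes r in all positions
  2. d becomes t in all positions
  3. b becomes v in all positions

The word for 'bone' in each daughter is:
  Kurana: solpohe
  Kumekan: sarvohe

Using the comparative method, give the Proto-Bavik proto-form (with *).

*salbohe

Position 4: Kurana has p, Kumekan has v. Taking the neighbouring segments as reconstructed: Kurana p could go back to *p or *b; Kumekan v could go back to *b or *v — the one source consistent with every daughter is *b.
Position 3: Kurana has l, Kumekan has r. Kurana preserves l here (none of its changes turn any other segment into l), so the proto-segment is *l.
Position 2: Kurana has o, Kumekan has a. Kumekan preserves a here (none of its changes turn any other segment into a), so the proto-segment is *a.
This points to *salbohe. Verify forward in each daughter:
Kurana: start from *salbohe.
  rule 1 (unconditioned shift): salbohe → salpohe
  rule 2 (vowel merger): salpohe → solpohe
  rule 3: no change — solpohe
  ⇒ Kurana solpohe
Kumekan: start from *salbohe.
  rule 1 (unconditioned shift): salbohe → sarbohe
  rule 2: no change — sarbohe
  rule 3 (unconditioned shift): sarbohe → sarvohe
  ⇒ Kumekan sarvohe
*salbohe is the unique common source.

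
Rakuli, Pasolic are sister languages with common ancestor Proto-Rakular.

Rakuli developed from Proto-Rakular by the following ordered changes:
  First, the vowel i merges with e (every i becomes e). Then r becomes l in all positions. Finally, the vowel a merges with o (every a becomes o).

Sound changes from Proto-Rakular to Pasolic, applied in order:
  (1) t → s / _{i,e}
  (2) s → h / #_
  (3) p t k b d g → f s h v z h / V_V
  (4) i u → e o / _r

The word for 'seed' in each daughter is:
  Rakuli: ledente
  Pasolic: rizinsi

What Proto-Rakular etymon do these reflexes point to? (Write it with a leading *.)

Position 1: Rakuli has l, Pasolic has r. Pasolic preserves r here (none of its changes turn any other segment into r), so the proto-segment is *r.
Position 2: Rakuli has e, Pasolic has i. Pasolic preserves i here (none of its changes turn any other segment into i), so the proto-segment is *i.
This points to *ridinti. Verify forward in each daughter:
Rakuli: *ridinti
  ridinti → redente   [vowel merger]
  redente → ledente   [unconditioned shift]
  ledente (rule 3 does not apply)
  giving Rakuli ledente.
Pasolic: *ridinti
  ridinti → ridinsi   [palatalisation]
  ridinsi (rule 2 does not apply)
  ridinsi → rizinsi   [intervocalic lenition]
  rizinsi (rule 4 does not apply)
  giving Pasolic rizinsi.
Only *ridinti yields all of Rakuli ledente, Pasolic rizinsi.

*ridinti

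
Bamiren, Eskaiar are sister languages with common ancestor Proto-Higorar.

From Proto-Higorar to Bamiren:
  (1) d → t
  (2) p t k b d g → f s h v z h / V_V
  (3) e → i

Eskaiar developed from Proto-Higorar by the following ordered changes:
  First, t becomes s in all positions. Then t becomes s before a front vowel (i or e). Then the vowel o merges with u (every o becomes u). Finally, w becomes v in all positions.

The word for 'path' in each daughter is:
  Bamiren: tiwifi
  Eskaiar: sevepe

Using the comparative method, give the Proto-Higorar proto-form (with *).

*tewepe

Position 5: Bamiren has f, Eskaiar has p. Eskaiar preserves p here (none of its changes turn any other segment into p), so the proto-segment is *p.
Position 4: Bamiren has i, Eskaiar has e. Eskaiar preserves e here (none of its changes turn any other segment into e), so the proto-segment is *e.
Position 6: Bamiren has i, Eskaiar has e. Eskaiar preserves e here (none of its changes turn any other segment into e), so the proto-segment is *e.
Verify the candidate proto-form against each daughter:
Bamiren: start from *tewepe.
  rule 1: no change — tewepe
  rule 2 (intervocalic lenition): tewepe → tewefe
  rule 3 (vowel merger): tewefe → tiwifi
  ⇒ Bamiren tiwifi
Eskaiar: start from *tewepe.
  rule 1 (unconditioned shift): tewepe → sewepe
  rule 2: no change — sewepe
  rule 3: no change — sewepe
  rule 4 (unconditioned shift): sewepe → sevepe
  ⇒ Eskaiar sevepe
Only *tewepe yields all of Bamiren tiwifi, Eskaiar sevepe.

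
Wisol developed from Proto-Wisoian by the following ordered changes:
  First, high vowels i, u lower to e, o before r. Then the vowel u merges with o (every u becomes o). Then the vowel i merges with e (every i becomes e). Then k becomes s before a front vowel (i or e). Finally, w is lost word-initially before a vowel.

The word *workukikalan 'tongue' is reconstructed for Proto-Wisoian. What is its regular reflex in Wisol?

orkosekalan

Wisol: start from *workukikalan.
  rule 1: no change — workukikalan
  rule 2 (vowel merger): workukikalan → workokikalan
  rule 3 (vowel merger): workokikalan → workokekalan
  rule 4 (palatalisation): workokekalan → workosekalan
  rule 5 (glide loss): workosekalan → orkosekalan
  ⇒ Wisol orkosekalan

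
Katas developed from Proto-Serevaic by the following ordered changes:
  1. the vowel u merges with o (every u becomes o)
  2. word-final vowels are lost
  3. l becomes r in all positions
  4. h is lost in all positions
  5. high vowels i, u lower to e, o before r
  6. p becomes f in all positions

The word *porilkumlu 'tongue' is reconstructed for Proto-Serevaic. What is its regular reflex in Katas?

forerkomr

Katas: *porilkumlu > porilkomlo > porilkoml > porirkomr > porerkomr > forerkomr  (by vowel merger, apocope, unconditioned shift, pre-rhotic lowering, unconditioned shift)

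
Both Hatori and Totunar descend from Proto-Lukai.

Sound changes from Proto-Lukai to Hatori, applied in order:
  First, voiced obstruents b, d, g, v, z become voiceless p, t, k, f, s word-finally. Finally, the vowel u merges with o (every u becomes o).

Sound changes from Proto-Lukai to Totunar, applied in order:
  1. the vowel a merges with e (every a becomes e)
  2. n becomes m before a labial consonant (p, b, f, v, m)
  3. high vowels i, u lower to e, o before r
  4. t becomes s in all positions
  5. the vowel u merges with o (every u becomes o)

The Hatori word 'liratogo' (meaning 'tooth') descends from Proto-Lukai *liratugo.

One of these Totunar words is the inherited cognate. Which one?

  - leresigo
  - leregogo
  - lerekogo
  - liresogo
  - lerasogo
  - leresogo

leresogo

Totunar: *liratugo
  liratugo → liretugo   [vowel merger]
  liretugo (rule 2 does not apply)
  liretugo → leretugo   [pre-rhotic lowering]
  leretugo → leresugo   [unconditioned shift]
  leresugo → leresogo   [vowel merger]
  giving Totunar leresogo.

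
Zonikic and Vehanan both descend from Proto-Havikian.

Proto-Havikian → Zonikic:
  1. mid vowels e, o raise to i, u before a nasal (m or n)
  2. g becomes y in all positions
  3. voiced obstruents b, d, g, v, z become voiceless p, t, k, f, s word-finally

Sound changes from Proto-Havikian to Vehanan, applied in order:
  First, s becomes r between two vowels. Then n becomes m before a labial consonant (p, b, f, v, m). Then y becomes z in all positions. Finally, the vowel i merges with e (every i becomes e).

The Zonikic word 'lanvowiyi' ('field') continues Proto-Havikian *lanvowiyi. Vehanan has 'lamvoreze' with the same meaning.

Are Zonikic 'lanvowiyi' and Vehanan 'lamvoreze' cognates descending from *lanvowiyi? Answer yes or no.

no

Derive the expected Vehanan reflex of *lanvowiyi:
Vehanan: *lanvowiyi
  lanvowiyi (rule 1 does not apply)
  lanvowiyi → lamvowiyi   [nasal place assimilation]
  lamvowiyi → lamvowizi   [unconditioned shift]
  lamvowizi → lamvoweze   [vowel merger]
  giving Vehanan lamvoweze.
The regular Vehanan reflex would be 'lamvoweze', but the attested form is 'lamvoreze'. The correspondence is irregular, so they are not cognates (the Vehanan form has a different source).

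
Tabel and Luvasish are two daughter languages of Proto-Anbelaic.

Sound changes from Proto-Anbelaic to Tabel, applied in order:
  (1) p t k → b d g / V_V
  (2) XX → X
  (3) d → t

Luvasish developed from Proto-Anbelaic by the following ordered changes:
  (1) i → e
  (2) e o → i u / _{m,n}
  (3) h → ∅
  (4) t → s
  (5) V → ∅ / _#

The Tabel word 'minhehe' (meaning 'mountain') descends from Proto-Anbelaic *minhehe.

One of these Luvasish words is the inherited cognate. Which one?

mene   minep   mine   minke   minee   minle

Luvasish: start from *minhehe.
  rule 1 (vowel merger): minhehe → menhehe
  rule 2 (pre-nasal raising): menhehe → minhehe
  rule 3 (h-loss): minhehe → minee
  rule 4: no change — minee
  rule 5 (apocope): minee → mine
  ⇒ Luvasish mine
The other candidates each miss or misapply at least one Luvasish change.

mine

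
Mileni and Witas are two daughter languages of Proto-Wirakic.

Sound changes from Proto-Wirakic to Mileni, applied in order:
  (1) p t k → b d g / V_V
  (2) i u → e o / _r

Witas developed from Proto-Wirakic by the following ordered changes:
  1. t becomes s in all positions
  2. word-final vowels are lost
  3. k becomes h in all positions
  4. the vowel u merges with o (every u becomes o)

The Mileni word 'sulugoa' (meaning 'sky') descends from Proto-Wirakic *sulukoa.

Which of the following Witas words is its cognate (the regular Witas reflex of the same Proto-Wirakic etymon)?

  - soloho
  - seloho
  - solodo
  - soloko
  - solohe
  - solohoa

soloho

Witas: start from *sulukoa.
  rule 1: no change — sulukoa
  rule 2 (apocope): sulukoa → suluko
  rule 3 (unconditioned shift): suluko → suluho
  rule 4 (vowel merger): suluho → soloho
  ⇒ Witas soloho
Only 'soloho' matches the regular Witas development of *sulukoa.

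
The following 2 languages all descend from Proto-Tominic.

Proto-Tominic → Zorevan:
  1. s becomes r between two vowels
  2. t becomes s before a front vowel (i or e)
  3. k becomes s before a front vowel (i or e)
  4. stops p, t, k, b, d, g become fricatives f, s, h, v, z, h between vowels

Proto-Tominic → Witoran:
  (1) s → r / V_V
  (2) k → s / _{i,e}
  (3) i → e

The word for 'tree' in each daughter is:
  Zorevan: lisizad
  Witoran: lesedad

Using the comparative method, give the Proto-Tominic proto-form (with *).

*likidad

Position 2: Zorevan has i, Witoran has e. Zorevan preserves i here (none of its changes turn any other segment into i), so the proto-segment is *i.
Position 5: Zorevan has z, Witoran has d. Witoran preserves d here (none of its changes turn any other segment into d), so the proto-segment is *d.
Position 3: Zorevan has s, Witoran has s. Taking the neighbouring segments as reconstructed: Zorevan s could go back to *t or *k; Witoran s can only go back to *k — the one source consistent with every daughter is *k.
Continuing position by position gives *likidad; check it forward:
Zorevan: start from *likidad.
  rule 1: no change — likidad
  rule 2: no change — likidad
  rule 3 (palatalisation): likidad → lisidad
  rule 4 (intervocalic lenition): lisidad → lisizad
  ⇒ Zorevan lisizad
Witoran: *likidad > lisidad > lesedad  (by palatalisation, vowel merger)
No other proto-form is consistent with every reflex, so the reconstruction is *likidad.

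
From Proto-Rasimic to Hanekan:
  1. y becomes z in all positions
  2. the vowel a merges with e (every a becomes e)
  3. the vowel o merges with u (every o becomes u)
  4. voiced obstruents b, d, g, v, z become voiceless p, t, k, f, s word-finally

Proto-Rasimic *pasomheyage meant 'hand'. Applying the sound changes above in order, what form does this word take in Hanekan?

Hanekan: start from *pasomheyage.
  rule 1 (unconditioned shift): pasomheyage → pasomhezage
  rule 2 (vowel merger): pasomhezage → pesomhezege
  rule 3 (vowel merger): pesomhezege → pesumhezege
  rule 4: no change — pesumhezege
  ⇒ Hanekan pesumhezege

pesumhezege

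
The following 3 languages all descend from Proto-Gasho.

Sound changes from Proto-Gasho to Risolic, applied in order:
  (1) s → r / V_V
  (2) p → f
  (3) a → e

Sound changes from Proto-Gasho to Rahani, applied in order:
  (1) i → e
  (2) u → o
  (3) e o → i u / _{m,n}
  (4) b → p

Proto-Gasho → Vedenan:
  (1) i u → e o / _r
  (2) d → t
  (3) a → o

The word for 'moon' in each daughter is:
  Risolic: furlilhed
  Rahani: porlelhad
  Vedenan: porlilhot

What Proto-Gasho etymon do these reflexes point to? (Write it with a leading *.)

*purlilhad

Position 1: Risolic has f, Rahani has p, Vedenan has p. Vedenan preserves p here (none of its changes turn any other segment into p), so the proto-segment is *p.
Position 5: Risolic has i, Rahani has e, Vedenan has i. Risolic preserves i here (none of its changes turn any other segment into i), so the proto-segment is *i.
Position 2: Risolic has u, Rahani has o, Vedenan has o. Risolic preserves u here (none of its changes turn any other segment into u), so the proto-segment is *u.
Verify the candidate proto-form against each daughter:
Risolic: *purlilhad
  purlilhad (rule 1 does not apply)
  purlilhad → furlilhad   [unconditioned shift]
  furlilhad → furlilhed   [vowel merger]
  giving Risolic furlilhed.
Rahani: *purlilhad
  purlilhad → purlelhad   [vowel merger]
  purlelhad → porlelhad   [vowel merger]
  porlelhad (rule 3 does not apply)
  porlelhad (rule 4 does not apply)
  giving Rahani porlelhad.
Vedenan: start from *purlilhad.
  rule 1 (pre-rhotic lowering): purlilhad → porlilhad
  rule 2 (unconditioned shift): porlilhad → porlilhat
  rule 3 (vowel merger): porlilhat → porlilhot
  ⇒ Vedenan porlilhot
Only *purlilhad yields all of Risolic furlilhed, Rahani porlelhad, Vedenan porlilhot.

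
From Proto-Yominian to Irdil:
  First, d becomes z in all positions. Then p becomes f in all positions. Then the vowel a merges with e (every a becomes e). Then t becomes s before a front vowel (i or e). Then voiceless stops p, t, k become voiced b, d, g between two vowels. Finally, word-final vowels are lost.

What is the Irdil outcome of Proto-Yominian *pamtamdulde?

femsemzulz

Irdil: *pamtamdulde > pamtamzulze > famtamzulze > femtemzulze > femsemzulze > femsemzulz  (by unconditioned shift, unconditioned shift, vowel merger, palatalisation, apocope)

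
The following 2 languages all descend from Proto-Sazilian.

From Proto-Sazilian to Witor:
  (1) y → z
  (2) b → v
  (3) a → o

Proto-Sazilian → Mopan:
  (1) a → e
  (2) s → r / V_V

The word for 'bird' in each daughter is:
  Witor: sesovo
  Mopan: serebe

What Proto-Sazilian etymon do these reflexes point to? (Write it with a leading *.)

*sesaba

Position 3: Witor has s, Mopan has r. Witor preserves s here (none of its changes turn any other segment into s), so the proto-segment is *s.
Position 4: Witor has o, Mopan has e. Taking the neighbouring segments as reconstructed: Witor o could go back to *a or *o; Mopan e could go back to *a or *e — the one source consistent with every daughter is *a.
Position 5: Witor has v, Mopan has b. Mopan preserves b here (none of its changes turn any other segment into b), so the proto-segment is *b.
This points to *sesaba. Verify forward in each daughter:
Witor: start from *sesaba.
  rule 1: no change — sesaba
  rule 2 (unconditioned shift): sesaba → sesava
  rule 3 (vowel merger): sesava → sesovo
  ⇒ Witor sesovo
Mopan: *sesaba
  sesaba → sesebe   [vowel merger]
  sesebe → serebe   [rhotacism]
  giving Mopan serebe.
*sesaba is the unique common source.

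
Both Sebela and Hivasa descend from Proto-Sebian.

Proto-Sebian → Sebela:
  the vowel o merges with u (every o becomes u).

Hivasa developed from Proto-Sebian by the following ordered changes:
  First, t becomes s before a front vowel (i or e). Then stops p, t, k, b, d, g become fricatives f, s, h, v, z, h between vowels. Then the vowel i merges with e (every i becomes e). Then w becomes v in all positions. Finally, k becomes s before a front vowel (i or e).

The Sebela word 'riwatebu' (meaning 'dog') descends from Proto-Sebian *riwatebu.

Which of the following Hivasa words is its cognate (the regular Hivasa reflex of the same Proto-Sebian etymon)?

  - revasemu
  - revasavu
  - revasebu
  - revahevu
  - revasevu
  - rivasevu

revasevu

Hivasa: start from *riwatebu.
  rule 1 (palatalisation): riwatebu → riwasebu
  rule 2 (intervocalic lenition): riwasebu → riwasevu
  rule 3 (vowel merger): riwasevu → rewasevu
  rule 4 (unconditioned shift): rewasevu → revasevu
  rule 5: no change — revasevu
  ⇒ Hivasa revasevu
Among the options, 'revasevu' alone shows every Hivasa change applied in order.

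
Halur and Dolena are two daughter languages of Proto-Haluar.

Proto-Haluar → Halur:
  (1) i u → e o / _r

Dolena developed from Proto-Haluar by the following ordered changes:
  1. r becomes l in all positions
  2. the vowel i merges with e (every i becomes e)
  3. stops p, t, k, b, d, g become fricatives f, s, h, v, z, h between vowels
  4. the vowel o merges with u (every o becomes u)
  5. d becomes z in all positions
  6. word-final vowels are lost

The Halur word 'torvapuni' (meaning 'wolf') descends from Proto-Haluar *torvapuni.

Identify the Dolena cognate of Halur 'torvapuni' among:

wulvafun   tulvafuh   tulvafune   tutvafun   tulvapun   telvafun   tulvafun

tulvafun

Dolena: start from *torvapuni.
  rule 1 (unconditioned shift): torvapuni → tolvapuni
  rule 2 (vowel merger): tolvapuni → tolvapune
  rule 3 (intervocalic lenition): tolvapune → tolvafune
  rule 4 (vowel merger): tolvafune → tulvafune
  rule 5: no change — tulvafune
  rule 6 (apocope): tulvafune → tulvafun
  ⇒ Dolena tulvafun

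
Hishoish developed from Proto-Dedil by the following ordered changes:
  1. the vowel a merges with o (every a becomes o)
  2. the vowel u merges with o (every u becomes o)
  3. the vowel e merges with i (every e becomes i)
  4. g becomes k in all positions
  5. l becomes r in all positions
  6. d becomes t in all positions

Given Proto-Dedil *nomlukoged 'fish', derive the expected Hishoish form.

nomrokokit

Hishoish: *nomlukoged
  nomlukoged (rule 1 does not apply)
  nomlukoged → nomlokoged   [vowel merger]
  nomlokoged → nomlokogid   [vowel merger]
  nomlokogid → nomlokokid   [unconditioned shift]
  nomlokokid → nomrokokid   [unconditioned shift]
  nomrokokid → nomrokokit   [unconditioned shift]
  giving Hishoish nomrokokit.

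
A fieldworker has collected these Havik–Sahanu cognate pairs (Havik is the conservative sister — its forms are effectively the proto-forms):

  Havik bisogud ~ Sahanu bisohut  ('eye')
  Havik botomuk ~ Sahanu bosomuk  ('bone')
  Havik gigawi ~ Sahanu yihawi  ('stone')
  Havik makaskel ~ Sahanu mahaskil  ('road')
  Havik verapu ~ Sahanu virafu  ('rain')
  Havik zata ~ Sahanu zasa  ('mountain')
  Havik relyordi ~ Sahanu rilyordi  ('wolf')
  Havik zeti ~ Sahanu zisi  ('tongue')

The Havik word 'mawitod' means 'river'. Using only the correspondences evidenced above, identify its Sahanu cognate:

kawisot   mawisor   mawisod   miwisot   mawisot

botomuk ~ bosomuk — Havik t corresponds to Sahanu s between vowels (before a back vowel).
bisogud ~ bisohut — Havik d corresponds to Sahanu t word-finally.
Applying these to Havik 'mawitod':
  mawitod → mawisod   (t→s between vowels (before a back vowel))
  mawisod → mawisot   (d→t word-finally)
So the Sahanu cognate is 'mawisot'.

mawisot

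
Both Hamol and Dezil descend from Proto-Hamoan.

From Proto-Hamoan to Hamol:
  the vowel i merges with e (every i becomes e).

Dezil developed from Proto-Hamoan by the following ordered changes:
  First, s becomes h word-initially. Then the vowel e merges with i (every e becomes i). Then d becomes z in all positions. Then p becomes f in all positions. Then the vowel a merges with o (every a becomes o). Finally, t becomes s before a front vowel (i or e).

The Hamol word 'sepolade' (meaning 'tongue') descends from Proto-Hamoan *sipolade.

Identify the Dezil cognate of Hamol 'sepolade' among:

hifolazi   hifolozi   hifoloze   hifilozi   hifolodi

hifolozi

Dezil: start from *sipolade.
  rule 1 (debuccalisation): sipolade → hipolade
  rule 2 (vowel merger): hipolade → hipoladi
  rule 3 (unconditioned shift): hipoladi → hipolazi
  rule 4 (unconditioned shift): hipolazi → hifolazi
  rule 5 (vowel merger): hifolazi → hifolozi
  rule 6: no change — hifolozi
  ⇒ Dezil hifolozi
The other candidates each miss or misapply at least one Dezil change.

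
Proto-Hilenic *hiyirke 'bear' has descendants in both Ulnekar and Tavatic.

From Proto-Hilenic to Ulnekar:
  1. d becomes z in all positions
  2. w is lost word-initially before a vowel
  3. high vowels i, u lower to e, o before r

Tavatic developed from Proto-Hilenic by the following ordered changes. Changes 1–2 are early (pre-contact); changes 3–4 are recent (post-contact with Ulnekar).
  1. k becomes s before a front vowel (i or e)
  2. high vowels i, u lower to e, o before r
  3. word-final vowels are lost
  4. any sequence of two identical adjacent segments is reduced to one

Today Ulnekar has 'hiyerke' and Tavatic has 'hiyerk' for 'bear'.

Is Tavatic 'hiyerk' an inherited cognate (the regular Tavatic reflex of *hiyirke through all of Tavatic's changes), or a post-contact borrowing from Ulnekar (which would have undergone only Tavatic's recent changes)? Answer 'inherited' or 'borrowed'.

borrowed

If inherited, *hiyirke would pass through all of Tavatic's changes:
Tavatic: *hiyirke > hiyirse > hiyerse > hiyers  (by palatalisation, pre-rhotic lowering, apocope)
If borrowed from Ulnekar 'hiyerke' after the early changes, it would undergo only the recent ones:
  rule 3 (apocope): hiyerke → hiyerk
  rule 4 (degemination): no change (hiyerk)
  ⇒ as a loan: hiyerk
Tavatic 'hiyerk' matches the loan outcome 'hiyerk', not the inherited 'hiyers' — it skipped the early Tavatic changes, so it was borrowed from Ulnekar.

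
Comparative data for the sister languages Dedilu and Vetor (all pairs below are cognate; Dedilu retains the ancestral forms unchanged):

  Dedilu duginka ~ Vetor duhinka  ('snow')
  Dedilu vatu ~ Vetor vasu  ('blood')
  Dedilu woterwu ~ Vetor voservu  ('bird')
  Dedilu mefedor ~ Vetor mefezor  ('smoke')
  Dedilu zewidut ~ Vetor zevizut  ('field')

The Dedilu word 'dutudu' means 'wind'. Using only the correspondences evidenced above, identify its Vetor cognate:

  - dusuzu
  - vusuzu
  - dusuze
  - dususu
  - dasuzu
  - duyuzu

vatu ~ vasu — Dedilu t corresponds to Vetor s between vowels (before a back vowel).
zewidut ~ zevizut — Dedilu d corresponds to Vetor z between vowels (before a back vowel).
Applying these to Dedilu 'dutudu':
  dutudu → dusudu   (t→s between vowels (before a back vowel))
  dusudu → dusuzu   (d→z between vowels (before a back vowel))
So the Vetor cognate is 'dusuzu'.

dusuzu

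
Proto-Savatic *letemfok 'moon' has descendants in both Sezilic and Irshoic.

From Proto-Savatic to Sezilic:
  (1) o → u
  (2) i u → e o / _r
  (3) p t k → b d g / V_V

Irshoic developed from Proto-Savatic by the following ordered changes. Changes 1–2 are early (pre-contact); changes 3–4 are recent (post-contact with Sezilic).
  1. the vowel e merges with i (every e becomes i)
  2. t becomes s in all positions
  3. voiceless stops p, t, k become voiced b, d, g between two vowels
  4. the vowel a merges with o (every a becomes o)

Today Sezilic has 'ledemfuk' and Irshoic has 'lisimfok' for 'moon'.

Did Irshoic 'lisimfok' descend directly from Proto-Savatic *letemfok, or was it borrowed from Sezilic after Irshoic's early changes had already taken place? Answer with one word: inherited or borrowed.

If inherited, *letemfok would pass through all of Irshoic's changes:
Irshoic: *letemfok > litimfok > lisimfok  (by vowel merger, unconditioned shift)
If borrowed from Sezilic 'ledemfuk' after the early changes, it would undergo only the recent ones:
  rule 3 (intervocalic voicing): no change (ledemfuk)
  rule 4 (vowel merger): no change (ledemfuk)
  ⇒ as a loan: ledemfuk
Irshoic 'lisimfok' matches the inherited outcome exactly, so it is an inherited cognate, not a loan.

inherited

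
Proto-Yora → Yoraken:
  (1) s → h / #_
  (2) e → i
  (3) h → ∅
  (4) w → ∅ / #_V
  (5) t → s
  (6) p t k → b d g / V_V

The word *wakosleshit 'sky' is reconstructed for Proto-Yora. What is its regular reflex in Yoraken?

agoslisis

Yoraken: *wakosleshit
  wakosleshit (rule 1 does not apply)
  wakosleshit → wakoslishit   [vowel merger]
  wakoslishit → wakoslisit   [h-loss]
  wakoslisit → akoslisit   [glide loss]
  akoslisit → akoslisis   [unconditioned shift]
  akoslisis → agoslisis   [intervocalic voicing]
  giving Yoraken agoslisis.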